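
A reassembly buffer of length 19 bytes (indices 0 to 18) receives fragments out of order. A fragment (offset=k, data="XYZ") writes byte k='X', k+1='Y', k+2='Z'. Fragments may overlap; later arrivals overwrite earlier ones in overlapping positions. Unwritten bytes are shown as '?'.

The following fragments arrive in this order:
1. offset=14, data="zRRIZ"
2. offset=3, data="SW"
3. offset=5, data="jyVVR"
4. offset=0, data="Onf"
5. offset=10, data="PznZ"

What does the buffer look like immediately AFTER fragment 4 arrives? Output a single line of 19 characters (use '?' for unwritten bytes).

Answer: OnfSWjyVVR????zRRIZ

Derivation:
Fragment 1: offset=14 data="zRRIZ" -> buffer=??????????????zRRIZ
Fragment 2: offset=3 data="SW" -> buffer=???SW?????????zRRIZ
Fragment 3: offset=5 data="jyVVR" -> buffer=???SWjyVVR????zRRIZ
Fragment 4: offset=0 data="Onf" -> buffer=OnfSWjyVVR????zRRIZ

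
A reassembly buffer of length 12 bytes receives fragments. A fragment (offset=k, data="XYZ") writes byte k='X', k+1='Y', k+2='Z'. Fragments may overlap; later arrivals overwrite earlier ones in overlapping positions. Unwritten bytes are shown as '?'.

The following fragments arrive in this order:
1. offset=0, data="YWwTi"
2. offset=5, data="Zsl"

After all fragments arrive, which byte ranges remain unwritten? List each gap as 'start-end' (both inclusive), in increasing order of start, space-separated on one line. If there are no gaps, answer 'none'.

Answer: 8-11

Derivation:
Fragment 1: offset=0 len=5
Fragment 2: offset=5 len=3
Gaps: 8-11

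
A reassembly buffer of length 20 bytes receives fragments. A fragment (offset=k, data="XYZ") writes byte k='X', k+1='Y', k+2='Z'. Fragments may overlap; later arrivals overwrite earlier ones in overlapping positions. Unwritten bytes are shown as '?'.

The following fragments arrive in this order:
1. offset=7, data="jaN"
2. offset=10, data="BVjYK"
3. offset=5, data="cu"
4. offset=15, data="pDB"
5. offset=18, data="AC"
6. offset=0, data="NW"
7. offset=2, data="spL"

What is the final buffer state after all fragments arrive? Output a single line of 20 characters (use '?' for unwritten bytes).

Answer: NWspLcujaNBVjYKpDBAC

Derivation:
Fragment 1: offset=7 data="jaN" -> buffer=???????jaN??????????
Fragment 2: offset=10 data="BVjYK" -> buffer=???????jaNBVjYK?????
Fragment 3: offset=5 data="cu" -> buffer=?????cujaNBVjYK?????
Fragment 4: offset=15 data="pDB" -> buffer=?????cujaNBVjYKpDB??
Fragment 5: offset=18 data="AC" -> buffer=?????cujaNBVjYKpDBAC
Fragment 6: offset=0 data="NW" -> buffer=NW???cujaNBVjYKpDBAC
Fragment 7: offset=2 data="spL" -> buffer=NWspLcujaNBVjYKpDBAC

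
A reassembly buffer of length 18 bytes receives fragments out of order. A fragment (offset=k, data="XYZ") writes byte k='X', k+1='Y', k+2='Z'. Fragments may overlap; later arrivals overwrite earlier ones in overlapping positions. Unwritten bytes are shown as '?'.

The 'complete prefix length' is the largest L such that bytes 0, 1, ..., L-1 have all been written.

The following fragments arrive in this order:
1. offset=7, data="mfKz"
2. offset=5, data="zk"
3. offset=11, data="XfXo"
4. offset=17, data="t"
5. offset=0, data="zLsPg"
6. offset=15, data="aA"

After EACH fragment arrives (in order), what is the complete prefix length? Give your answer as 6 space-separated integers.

Answer: 0 0 0 0 15 18

Derivation:
Fragment 1: offset=7 data="mfKz" -> buffer=???????mfKz??????? -> prefix_len=0
Fragment 2: offset=5 data="zk" -> buffer=?????zkmfKz??????? -> prefix_len=0
Fragment 3: offset=11 data="XfXo" -> buffer=?????zkmfKzXfXo??? -> prefix_len=0
Fragment 4: offset=17 data="t" -> buffer=?????zkmfKzXfXo??t -> prefix_len=0
Fragment 5: offset=0 data="zLsPg" -> buffer=zLsPgzkmfKzXfXo??t -> prefix_len=15
Fragment 6: offset=15 data="aA" -> buffer=zLsPgzkmfKzXfXoaAt -> prefix_len=18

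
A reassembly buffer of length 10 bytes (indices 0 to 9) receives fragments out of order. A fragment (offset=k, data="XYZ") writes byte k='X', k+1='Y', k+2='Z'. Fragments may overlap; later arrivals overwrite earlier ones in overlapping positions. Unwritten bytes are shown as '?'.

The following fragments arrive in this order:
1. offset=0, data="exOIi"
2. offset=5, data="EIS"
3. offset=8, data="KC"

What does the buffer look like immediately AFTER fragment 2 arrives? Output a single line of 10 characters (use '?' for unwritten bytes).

Answer: exOIiEIS??

Derivation:
Fragment 1: offset=0 data="exOIi" -> buffer=exOIi?????
Fragment 2: offset=5 data="EIS" -> buffer=exOIiEIS??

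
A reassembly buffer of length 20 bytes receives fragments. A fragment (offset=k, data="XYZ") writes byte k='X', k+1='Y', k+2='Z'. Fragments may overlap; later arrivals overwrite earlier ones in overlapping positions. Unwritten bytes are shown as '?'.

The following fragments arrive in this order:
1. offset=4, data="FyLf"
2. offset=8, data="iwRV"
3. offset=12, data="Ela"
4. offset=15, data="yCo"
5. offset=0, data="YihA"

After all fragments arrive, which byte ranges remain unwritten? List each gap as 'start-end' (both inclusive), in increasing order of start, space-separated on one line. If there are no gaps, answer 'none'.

Fragment 1: offset=4 len=4
Fragment 2: offset=8 len=4
Fragment 3: offset=12 len=3
Fragment 4: offset=15 len=3
Fragment 5: offset=0 len=4
Gaps: 18-19

Answer: 18-19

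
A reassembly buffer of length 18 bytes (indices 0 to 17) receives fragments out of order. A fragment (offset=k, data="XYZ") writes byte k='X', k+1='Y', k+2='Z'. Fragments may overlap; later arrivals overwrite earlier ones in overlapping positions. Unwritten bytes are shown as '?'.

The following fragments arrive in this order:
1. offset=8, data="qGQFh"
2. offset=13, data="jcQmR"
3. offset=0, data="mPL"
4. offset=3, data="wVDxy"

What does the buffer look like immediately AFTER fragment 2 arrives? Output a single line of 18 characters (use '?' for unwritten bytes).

Fragment 1: offset=8 data="qGQFh" -> buffer=????????qGQFh?????
Fragment 2: offset=13 data="jcQmR" -> buffer=????????qGQFhjcQmR

Answer: ????????qGQFhjcQmR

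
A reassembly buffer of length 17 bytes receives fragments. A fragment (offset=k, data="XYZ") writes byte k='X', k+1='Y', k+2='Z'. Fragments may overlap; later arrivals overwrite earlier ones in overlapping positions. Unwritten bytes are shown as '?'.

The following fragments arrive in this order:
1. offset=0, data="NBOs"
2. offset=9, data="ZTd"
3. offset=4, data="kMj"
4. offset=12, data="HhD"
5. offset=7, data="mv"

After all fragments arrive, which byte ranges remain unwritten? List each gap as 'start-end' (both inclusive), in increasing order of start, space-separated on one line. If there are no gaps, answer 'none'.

Fragment 1: offset=0 len=4
Fragment 2: offset=9 len=3
Fragment 3: offset=4 len=3
Fragment 4: offset=12 len=3
Fragment 5: offset=7 len=2
Gaps: 15-16

Answer: 15-16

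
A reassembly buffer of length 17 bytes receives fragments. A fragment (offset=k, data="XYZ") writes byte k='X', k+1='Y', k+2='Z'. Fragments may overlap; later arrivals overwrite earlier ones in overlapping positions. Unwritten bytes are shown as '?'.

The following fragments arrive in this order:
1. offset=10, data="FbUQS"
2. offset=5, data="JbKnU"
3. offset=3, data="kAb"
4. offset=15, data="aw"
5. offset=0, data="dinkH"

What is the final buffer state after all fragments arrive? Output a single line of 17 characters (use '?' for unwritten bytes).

Fragment 1: offset=10 data="FbUQS" -> buffer=??????????FbUQS??
Fragment 2: offset=5 data="JbKnU" -> buffer=?????JbKnUFbUQS??
Fragment 3: offset=3 data="kAb" -> buffer=???kAbbKnUFbUQS??
Fragment 4: offset=15 data="aw" -> buffer=???kAbbKnUFbUQSaw
Fragment 5: offset=0 data="dinkH" -> buffer=dinkHbbKnUFbUQSaw

Answer: dinkHbbKnUFbUQSaw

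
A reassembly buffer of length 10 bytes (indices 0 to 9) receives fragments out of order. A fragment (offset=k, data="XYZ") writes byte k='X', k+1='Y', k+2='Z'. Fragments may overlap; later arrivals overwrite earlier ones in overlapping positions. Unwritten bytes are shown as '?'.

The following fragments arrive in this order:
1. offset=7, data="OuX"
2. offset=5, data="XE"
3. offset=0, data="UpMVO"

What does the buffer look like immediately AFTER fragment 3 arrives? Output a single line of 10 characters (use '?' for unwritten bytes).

Fragment 1: offset=7 data="OuX" -> buffer=???????OuX
Fragment 2: offset=5 data="XE" -> buffer=?????XEOuX
Fragment 3: offset=0 data="UpMVO" -> buffer=UpMVOXEOuX

Answer: UpMVOXEOuX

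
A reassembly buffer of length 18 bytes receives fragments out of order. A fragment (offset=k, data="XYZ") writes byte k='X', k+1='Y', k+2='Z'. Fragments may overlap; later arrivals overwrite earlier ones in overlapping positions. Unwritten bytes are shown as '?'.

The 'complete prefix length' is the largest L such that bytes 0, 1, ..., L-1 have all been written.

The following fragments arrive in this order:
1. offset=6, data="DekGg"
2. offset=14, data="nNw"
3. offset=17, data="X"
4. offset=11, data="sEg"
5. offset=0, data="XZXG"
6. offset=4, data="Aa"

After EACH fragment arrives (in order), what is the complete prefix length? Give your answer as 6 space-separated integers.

Answer: 0 0 0 0 4 18

Derivation:
Fragment 1: offset=6 data="DekGg" -> buffer=??????DekGg??????? -> prefix_len=0
Fragment 2: offset=14 data="nNw" -> buffer=??????DekGg???nNw? -> prefix_len=0
Fragment 3: offset=17 data="X" -> buffer=??????DekGg???nNwX -> prefix_len=0
Fragment 4: offset=11 data="sEg" -> buffer=??????DekGgsEgnNwX -> prefix_len=0
Fragment 5: offset=0 data="XZXG" -> buffer=XZXG??DekGgsEgnNwX -> prefix_len=4
Fragment 6: offset=4 data="Aa" -> buffer=XZXGAaDekGgsEgnNwX -> prefix_len=18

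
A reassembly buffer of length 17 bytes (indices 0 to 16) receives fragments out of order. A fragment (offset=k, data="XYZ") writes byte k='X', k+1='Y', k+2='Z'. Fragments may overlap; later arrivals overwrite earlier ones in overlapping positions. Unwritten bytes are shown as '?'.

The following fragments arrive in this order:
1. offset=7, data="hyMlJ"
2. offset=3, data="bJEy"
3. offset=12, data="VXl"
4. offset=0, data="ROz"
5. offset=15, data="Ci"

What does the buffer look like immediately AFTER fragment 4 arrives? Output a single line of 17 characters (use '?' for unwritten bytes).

Answer: ROzbJEyhyMlJVXl??

Derivation:
Fragment 1: offset=7 data="hyMlJ" -> buffer=???????hyMlJ?????
Fragment 2: offset=3 data="bJEy" -> buffer=???bJEyhyMlJ?????
Fragment 3: offset=12 data="VXl" -> buffer=???bJEyhyMlJVXl??
Fragment 4: offset=0 data="ROz" -> buffer=ROzbJEyhyMlJVXl??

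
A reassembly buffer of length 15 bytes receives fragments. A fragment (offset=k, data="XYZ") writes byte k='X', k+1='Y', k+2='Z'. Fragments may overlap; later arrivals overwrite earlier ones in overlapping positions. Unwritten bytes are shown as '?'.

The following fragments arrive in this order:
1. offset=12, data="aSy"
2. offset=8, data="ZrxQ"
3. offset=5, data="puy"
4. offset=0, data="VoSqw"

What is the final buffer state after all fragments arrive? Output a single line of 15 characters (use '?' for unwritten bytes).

Fragment 1: offset=12 data="aSy" -> buffer=????????????aSy
Fragment 2: offset=8 data="ZrxQ" -> buffer=????????ZrxQaSy
Fragment 3: offset=5 data="puy" -> buffer=?????puyZrxQaSy
Fragment 4: offset=0 data="VoSqw" -> buffer=VoSqwpuyZrxQaSy

Answer: VoSqwpuyZrxQaSy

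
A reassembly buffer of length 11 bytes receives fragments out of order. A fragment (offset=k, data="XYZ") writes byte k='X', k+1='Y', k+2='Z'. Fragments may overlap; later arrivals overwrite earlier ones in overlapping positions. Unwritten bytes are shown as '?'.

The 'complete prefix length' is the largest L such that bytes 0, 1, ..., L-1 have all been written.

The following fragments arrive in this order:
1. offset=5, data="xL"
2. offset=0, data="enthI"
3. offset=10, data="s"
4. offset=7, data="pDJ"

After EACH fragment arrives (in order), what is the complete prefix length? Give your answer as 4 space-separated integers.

Fragment 1: offset=5 data="xL" -> buffer=?????xL???? -> prefix_len=0
Fragment 2: offset=0 data="enthI" -> buffer=enthIxL???? -> prefix_len=7
Fragment 3: offset=10 data="s" -> buffer=enthIxL???s -> prefix_len=7
Fragment 4: offset=7 data="pDJ" -> buffer=enthIxLpDJs -> prefix_len=11

Answer: 0 7 7 11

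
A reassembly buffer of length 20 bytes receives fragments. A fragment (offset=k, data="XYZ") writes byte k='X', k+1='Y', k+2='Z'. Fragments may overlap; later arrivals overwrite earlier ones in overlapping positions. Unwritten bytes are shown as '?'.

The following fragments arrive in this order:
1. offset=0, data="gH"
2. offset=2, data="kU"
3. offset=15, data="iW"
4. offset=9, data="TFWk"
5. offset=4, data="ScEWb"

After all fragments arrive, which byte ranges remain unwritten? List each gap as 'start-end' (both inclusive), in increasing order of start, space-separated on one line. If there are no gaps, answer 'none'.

Fragment 1: offset=0 len=2
Fragment 2: offset=2 len=2
Fragment 3: offset=15 len=2
Fragment 4: offset=9 len=4
Fragment 5: offset=4 len=5
Gaps: 13-14 17-19

Answer: 13-14 17-19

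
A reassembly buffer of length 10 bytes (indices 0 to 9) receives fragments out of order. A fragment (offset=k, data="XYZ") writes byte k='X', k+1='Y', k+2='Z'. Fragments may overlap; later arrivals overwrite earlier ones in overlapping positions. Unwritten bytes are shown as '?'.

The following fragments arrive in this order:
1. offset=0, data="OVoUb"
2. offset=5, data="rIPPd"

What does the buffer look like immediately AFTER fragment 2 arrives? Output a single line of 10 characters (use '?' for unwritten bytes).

Answer: OVoUbrIPPd

Derivation:
Fragment 1: offset=0 data="OVoUb" -> buffer=OVoUb?????
Fragment 2: offset=5 data="rIPPd" -> buffer=OVoUbrIPPd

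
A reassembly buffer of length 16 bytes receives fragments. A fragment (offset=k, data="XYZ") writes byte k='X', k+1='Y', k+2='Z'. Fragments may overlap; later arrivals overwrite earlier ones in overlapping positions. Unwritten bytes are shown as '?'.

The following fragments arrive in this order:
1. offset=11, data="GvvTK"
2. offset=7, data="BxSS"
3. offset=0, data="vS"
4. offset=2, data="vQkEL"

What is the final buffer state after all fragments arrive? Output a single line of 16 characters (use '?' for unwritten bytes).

Answer: vSvQkELBxSSGvvTK

Derivation:
Fragment 1: offset=11 data="GvvTK" -> buffer=???????????GvvTK
Fragment 2: offset=7 data="BxSS" -> buffer=???????BxSSGvvTK
Fragment 3: offset=0 data="vS" -> buffer=vS?????BxSSGvvTK
Fragment 4: offset=2 data="vQkEL" -> buffer=vSvQkELBxSSGvvTK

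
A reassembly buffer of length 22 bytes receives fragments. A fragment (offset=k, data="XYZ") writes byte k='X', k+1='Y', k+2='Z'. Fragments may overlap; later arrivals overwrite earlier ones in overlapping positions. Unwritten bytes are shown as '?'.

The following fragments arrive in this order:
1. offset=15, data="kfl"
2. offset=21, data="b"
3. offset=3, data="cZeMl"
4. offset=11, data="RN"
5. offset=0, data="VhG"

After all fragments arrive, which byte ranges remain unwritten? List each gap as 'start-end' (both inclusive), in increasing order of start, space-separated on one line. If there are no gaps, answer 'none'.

Fragment 1: offset=15 len=3
Fragment 2: offset=21 len=1
Fragment 3: offset=3 len=5
Fragment 4: offset=11 len=2
Fragment 5: offset=0 len=3
Gaps: 8-10 13-14 18-20

Answer: 8-10 13-14 18-20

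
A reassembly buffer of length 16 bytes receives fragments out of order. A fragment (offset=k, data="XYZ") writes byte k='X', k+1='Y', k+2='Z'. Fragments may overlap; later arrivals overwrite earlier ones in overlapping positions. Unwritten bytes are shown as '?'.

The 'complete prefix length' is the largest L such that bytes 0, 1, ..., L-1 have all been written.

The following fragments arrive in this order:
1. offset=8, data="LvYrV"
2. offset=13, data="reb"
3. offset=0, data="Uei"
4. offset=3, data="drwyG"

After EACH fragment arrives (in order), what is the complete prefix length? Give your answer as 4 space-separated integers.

Fragment 1: offset=8 data="LvYrV" -> buffer=????????LvYrV??? -> prefix_len=0
Fragment 2: offset=13 data="reb" -> buffer=????????LvYrVreb -> prefix_len=0
Fragment 3: offset=0 data="Uei" -> buffer=Uei?????LvYrVreb -> prefix_len=3
Fragment 4: offset=3 data="drwyG" -> buffer=UeidrwyGLvYrVreb -> prefix_len=16

Answer: 0 0 3 16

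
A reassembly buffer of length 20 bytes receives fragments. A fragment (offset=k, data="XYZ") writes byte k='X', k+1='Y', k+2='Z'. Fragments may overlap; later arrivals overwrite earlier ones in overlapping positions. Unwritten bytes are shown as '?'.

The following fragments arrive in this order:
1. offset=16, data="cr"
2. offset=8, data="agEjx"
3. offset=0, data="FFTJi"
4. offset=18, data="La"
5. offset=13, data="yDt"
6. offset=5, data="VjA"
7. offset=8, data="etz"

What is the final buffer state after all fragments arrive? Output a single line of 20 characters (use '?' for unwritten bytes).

Fragment 1: offset=16 data="cr" -> buffer=????????????????cr??
Fragment 2: offset=8 data="agEjx" -> buffer=????????agEjx???cr??
Fragment 3: offset=0 data="FFTJi" -> buffer=FFTJi???agEjx???cr??
Fragment 4: offset=18 data="La" -> buffer=FFTJi???agEjx???crLa
Fragment 5: offset=13 data="yDt" -> buffer=FFTJi???agEjxyDtcrLa
Fragment 6: offset=5 data="VjA" -> buffer=FFTJiVjAagEjxyDtcrLa
Fragment 7: offset=8 data="etz" -> buffer=FFTJiVjAetzjxyDtcrLa

Answer: FFTJiVjAetzjxyDtcrLa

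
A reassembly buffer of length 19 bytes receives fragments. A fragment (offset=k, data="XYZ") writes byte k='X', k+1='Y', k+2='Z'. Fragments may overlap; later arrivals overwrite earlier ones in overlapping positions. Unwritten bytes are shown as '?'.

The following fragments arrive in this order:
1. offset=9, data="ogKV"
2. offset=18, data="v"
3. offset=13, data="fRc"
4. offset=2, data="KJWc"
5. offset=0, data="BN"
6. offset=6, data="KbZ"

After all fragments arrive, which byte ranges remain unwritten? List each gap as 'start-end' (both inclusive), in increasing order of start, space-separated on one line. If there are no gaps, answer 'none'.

Fragment 1: offset=9 len=4
Fragment 2: offset=18 len=1
Fragment 3: offset=13 len=3
Fragment 4: offset=2 len=4
Fragment 5: offset=0 len=2
Fragment 6: offset=6 len=3
Gaps: 16-17

Answer: 16-17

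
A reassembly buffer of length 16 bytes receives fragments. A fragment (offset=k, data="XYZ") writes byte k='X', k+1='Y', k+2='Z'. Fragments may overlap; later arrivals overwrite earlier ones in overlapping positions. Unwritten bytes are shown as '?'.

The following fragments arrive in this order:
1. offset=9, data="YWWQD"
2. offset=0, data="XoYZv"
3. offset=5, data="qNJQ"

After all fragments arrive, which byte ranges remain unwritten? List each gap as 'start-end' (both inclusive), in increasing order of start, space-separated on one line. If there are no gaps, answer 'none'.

Fragment 1: offset=9 len=5
Fragment 2: offset=0 len=5
Fragment 3: offset=5 len=4
Gaps: 14-15

Answer: 14-15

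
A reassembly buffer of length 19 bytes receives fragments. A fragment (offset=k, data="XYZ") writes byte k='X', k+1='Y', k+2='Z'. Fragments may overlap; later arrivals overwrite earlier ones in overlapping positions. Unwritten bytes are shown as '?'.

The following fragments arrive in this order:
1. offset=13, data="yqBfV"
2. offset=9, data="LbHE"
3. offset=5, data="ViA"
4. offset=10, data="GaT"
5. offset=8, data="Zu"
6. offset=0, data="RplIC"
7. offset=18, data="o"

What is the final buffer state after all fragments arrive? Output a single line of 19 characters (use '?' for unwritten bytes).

Fragment 1: offset=13 data="yqBfV" -> buffer=?????????????yqBfV?
Fragment 2: offset=9 data="LbHE" -> buffer=?????????LbHEyqBfV?
Fragment 3: offset=5 data="ViA" -> buffer=?????ViA?LbHEyqBfV?
Fragment 4: offset=10 data="GaT" -> buffer=?????ViA?LGaTyqBfV?
Fragment 5: offset=8 data="Zu" -> buffer=?????ViAZuGaTyqBfV?
Fragment 6: offset=0 data="RplIC" -> buffer=RplICViAZuGaTyqBfV?
Fragment 7: offset=18 data="o" -> buffer=RplICViAZuGaTyqBfVo

Answer: RplICViAZuGaTyqBfVo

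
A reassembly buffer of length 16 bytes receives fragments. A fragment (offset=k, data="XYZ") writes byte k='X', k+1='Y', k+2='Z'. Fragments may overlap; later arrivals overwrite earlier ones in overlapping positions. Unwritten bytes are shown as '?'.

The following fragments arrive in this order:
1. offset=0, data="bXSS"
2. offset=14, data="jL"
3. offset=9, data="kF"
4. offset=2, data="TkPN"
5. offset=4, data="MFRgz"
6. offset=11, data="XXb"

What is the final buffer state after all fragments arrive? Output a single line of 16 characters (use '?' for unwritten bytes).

Fragment 1: offset=0 data="bXSS" -> buffer=bXSS????????????
Fragment 2: offset=14 data="jL" -> buffer=bXSS??????????jL
Fragment 3: offset=9 data="kF" -> buffer=bXSS?????kF???jL
Fragment 4: offset=2 data="TkPN" -> buffer=bXTkPN???kF???jL
Fragment 5: offset=4 data="MFRgz" -> buffer=bXTkMFRgzkF???jL
Fragment 6: offset=11 data="XXb" -> buffer=bXTkMFRgzkFXXbjL

Answer: bXTkMFRgzkFXXbjL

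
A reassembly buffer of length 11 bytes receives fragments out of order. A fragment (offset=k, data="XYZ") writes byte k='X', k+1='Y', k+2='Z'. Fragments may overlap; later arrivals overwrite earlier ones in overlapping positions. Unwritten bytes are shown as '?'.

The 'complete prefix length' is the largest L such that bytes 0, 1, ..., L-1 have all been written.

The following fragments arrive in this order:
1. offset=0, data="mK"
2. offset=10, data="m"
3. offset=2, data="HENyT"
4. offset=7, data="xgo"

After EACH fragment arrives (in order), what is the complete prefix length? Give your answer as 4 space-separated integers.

Answer: 2 2 7 11

Derivation:
Fragment 1: offset=0 data="mK" -> buffer=mK????????? -> prefix_len=2
Fragment 2: offset=10 data="m" -> buffer=mK????????m -> prefix_len=2
Fragment 3: offset=2 data="HENyT" -> buffer=mKHENyT???m -> prefix_len=7
Fragment 4: offset=7 data="xgo" -> buffer=mKHENyTxgom -> prefix_len=11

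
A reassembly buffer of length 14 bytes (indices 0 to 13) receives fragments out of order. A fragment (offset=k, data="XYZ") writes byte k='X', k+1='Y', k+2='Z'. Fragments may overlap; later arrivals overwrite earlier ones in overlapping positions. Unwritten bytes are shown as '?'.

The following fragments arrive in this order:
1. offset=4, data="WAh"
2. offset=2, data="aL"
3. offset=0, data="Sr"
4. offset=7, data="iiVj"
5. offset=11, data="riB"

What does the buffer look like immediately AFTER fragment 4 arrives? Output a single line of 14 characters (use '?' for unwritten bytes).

Fragment 1: offset=4 data="WAh" -> buffer=????WAh???????
Fragment 2: offset=2 data="aL" -> buffer=??aLWAh???????
Fragment 3: offset=0 data="Sr" -> buffer=SraLWAh???????
Fragment 4: offset=7 data="iiVj" -> buffer=SraLWAhiiVj???

Answer: SraLWAhiiVj???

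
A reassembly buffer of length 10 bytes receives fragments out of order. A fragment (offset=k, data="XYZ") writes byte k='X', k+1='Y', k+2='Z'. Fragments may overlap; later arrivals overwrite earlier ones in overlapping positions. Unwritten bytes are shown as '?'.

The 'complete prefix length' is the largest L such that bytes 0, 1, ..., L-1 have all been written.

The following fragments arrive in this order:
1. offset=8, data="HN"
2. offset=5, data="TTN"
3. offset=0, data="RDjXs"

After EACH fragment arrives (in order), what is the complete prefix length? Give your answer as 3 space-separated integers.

Fragment 1: offset=8 data="HN" -> buffer=????????HN -> prefix_len=0
Fragment 2: offset=5 data="TTN" -> buffer=?????TTNHN -> prefix_len=0
Fragment 3: offset=0 data="RDjXs" -> buffer=RDjXsTTNHN -> prefix_len=10

Answer: 0 0 10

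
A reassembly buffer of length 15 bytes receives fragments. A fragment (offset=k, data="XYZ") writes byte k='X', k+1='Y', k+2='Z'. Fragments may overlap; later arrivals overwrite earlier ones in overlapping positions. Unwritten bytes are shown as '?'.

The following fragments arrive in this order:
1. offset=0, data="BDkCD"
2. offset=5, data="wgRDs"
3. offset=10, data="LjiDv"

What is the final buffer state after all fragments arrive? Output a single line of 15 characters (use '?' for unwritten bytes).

Fragment 1: offset=0 data="BDkCD" -> buffer=BDkCD??????????
Fragment 2: offset=5 data="wgRDs" -> buffer=BDkCDwgRDs?????
Fragment 3: offset=10 data="LjiDv" -> buffer=BDkCDwgRDsLjiDv

Answer: BDkCDwgRDsLjiDv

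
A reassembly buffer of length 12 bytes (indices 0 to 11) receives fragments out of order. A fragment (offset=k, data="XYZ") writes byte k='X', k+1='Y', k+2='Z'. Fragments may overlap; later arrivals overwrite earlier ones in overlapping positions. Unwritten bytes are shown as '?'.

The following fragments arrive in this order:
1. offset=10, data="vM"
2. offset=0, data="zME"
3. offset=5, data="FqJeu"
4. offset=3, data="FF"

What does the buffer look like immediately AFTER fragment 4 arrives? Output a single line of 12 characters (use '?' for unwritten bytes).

Fragment 1: offset=10 data="vM" -> buffer=??????????vM
Fragment 2: offset=0 data="zME" -> buffer=zME???????vM
Fragment 3: offset=5 data="FqJeu" -> buffer=zME??FqJeuvM
Fragment 4: offset=3 data="FF" -> buffer=zMEFFFqJeuvM

Answer: zMEFFFqJeuvM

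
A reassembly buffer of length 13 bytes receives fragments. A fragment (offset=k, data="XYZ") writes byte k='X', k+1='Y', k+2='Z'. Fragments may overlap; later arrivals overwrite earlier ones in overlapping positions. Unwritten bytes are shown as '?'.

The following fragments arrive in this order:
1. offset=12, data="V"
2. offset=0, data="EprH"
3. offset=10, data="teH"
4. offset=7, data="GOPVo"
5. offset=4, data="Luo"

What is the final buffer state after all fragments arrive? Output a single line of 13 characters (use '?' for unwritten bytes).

Answer: EprHLuoGOPVoH

Derivation:
Fragment 1: offset=12 data="V" -> buffer=????????????V
Fragment 2: offset=0 data="EprH" -> buffer=EprH????????V
Fragment 3: offset=10 data="teH" -> buffer=EprH??????teH
Fragment 4: offset=7 data="GOPVo" -> buffer=EprH???GOPVoH
Fragment 5: offset=4 data="Luo" -> buffer=EprHLuoGOPVoH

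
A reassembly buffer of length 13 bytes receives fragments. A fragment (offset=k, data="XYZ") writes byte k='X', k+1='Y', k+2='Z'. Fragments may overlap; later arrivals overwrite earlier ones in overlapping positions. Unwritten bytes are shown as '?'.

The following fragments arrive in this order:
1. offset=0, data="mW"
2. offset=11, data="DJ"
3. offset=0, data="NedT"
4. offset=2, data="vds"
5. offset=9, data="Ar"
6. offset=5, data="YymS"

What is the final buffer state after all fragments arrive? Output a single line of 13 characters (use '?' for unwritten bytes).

Answer: NevdsYymSArDJ

Derivation:
Fragment 1: offset=0 data="mW" -> buffer=mW???????????
Fragment 2: offset=11 data="DJ" -> buffer=mW?????????DJ
Fragment 3: offset=0 data="NedT" -> buffer=NedT???????DJ
Fragment 4: offset=2 data="vds" -> buffer=Nevds??????DJ
Fragment 5: offset=9 data="Ar" -> buffer=Nevds????ArDJ
Fragment 6: offset=5 data="YymS" -> buffer=NevdsYymSArDJ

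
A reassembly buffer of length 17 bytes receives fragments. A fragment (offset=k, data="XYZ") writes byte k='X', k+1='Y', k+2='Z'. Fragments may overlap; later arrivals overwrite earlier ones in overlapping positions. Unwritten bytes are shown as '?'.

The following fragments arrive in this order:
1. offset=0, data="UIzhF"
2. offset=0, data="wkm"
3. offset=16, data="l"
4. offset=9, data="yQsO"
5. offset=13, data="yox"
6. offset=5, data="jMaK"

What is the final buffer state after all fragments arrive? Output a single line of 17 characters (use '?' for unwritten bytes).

Fragment 1: offset=0 data="UIzhF" -> buffer=UIzhF????????????
Fragment 2: offset=0 data="wkm" -> buffer=wkmhF????????????
Fragment 3: offset=16 data="l" -> buffer=wkmhF???????????l
Fragment 4: offset=9 data="yQsO" -> buffer=wkmhF????yQsO???l
Fragment 5: offset=13 data="yox" -> buffer=wkmhF????yQsOyoxl
Fragment 6: offset=5 data="jMaK" -> buffer=wkmhFjMaKyQsOyoxl

Answer: wkmhFjMaKyQsOyoxl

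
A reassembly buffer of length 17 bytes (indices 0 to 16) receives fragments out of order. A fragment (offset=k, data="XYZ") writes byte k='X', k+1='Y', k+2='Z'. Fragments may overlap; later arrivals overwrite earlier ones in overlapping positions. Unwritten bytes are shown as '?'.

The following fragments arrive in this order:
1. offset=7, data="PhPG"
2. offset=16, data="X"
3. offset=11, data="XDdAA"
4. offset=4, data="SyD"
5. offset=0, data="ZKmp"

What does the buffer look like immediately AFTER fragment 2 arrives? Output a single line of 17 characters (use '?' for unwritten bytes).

Answer: ???????PhPG?????X

Derivation:
Fragment 1: offset=7 data="PhPG" -> buffer=???????PhPG??????
Fragment 2: offset=16 data="X" -> buffer=???????PhPG?????X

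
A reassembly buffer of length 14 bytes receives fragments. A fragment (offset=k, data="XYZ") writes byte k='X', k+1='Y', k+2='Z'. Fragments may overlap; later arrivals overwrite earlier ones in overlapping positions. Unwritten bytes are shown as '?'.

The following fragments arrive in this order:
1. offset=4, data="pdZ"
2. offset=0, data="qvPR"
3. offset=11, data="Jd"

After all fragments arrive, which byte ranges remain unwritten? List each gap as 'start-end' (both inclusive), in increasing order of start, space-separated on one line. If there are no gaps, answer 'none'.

Fragment 1: offset=4 len=3
Fragment 2: offset=0 len=4
Fragment 3: offset=11 len=2
Gaps: 7-10 13-13

Answer: 7-10 13-13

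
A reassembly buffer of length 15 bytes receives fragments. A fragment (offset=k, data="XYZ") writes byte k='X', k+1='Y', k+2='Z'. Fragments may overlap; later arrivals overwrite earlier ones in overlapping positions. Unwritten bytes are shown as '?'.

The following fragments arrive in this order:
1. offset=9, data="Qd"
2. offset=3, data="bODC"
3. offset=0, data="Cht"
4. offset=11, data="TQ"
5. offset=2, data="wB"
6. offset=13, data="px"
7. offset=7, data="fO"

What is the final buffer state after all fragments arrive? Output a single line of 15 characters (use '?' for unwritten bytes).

Fragment 1: offset=9 data="Qd" -> buffer=?????????Qd????
Fragment 2: offset=3 data="bODC" -> buffer=???bODC??Qd????
Fragment 3: offset=0 data="Cht" -> buffer=ChtbODC??Qd????
Fragment 4: offset=11 data="TQ" -> buffer=ChtbODC??QdTQ??
Fragment 5: offset=2 data="wB" -> buffer=ChwBODC??QdTQ??
Fragment 6: offset=13 data="px" -> buffer=ChwBODC??QdTQpx
Fragment 7: offset=7 data="fO" -> buffer=ChwBODCfOQdTQpx

Answer: ChwBODCfOQdTQpx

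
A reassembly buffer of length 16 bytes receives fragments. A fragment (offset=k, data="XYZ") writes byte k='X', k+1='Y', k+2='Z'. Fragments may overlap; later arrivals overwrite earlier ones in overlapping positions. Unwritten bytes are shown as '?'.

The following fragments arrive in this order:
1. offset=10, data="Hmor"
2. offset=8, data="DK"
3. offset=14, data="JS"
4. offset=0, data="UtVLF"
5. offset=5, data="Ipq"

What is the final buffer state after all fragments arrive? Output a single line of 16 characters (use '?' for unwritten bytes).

Fragment 1: offset=10 data="Hmor" -> buffer=??????????Hmor??
Fragment 2: offset=8 data="DK" -> buffer=????????DKHmor??
Fragment 3: offset=14 data="JS" -> buffer=????????DKHmorJS
Fragment 4: offset=0 data="UtVLF" -> buffer=UtVLF???DKHmorJS
Fragment 5: offset=5 data="Ipq" -> buffer=UtVLFIpqDKHmorJS

Answer: UtVLFIpqDKHmorJS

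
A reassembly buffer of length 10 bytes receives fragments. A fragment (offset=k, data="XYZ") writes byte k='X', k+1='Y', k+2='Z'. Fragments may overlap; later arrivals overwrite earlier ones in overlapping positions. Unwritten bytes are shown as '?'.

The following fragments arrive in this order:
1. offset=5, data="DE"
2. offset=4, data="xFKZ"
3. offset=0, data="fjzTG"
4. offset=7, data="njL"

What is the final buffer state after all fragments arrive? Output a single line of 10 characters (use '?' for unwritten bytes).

Answer: fjzTGFKnjL

Derivation:
Fragment 1: offset=5 data="DE" -> buffer=?????DE???
Fragment 2: offset=4 data="xFKZ" -> buffer=????xFKZ??
Fragment 3: offset=0 data="fjzTG" -> buffer=fjzTGFKZ??
Fragment 4: offset=7 data="njL" -> buffer=fjzTGFKnjL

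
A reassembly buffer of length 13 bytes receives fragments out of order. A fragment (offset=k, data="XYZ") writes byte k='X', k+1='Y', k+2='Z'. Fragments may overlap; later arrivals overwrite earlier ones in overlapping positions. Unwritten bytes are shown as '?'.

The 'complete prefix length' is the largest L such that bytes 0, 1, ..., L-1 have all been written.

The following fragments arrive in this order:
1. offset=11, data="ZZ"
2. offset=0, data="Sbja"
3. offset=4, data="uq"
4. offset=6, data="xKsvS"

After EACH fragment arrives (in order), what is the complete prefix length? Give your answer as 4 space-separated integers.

Fragment 1: offset=11 data="ZZ" -> buffer=???????????ZZ -> prefix_len=0
Fragment 2: offset=0 data="Sbja" -> buffer=Sbja???????ZZ -> prefix_len=4
Fragment 3: offset=4 data="uq" -> buffer=Sbjauq?????ZZ -> prefix_len=6
Fragment 4: offset=6 data="xKsvS" -> buffer=SbjauqxKsvSZZ -> prefix_len=13

Answer: 0 4 6 13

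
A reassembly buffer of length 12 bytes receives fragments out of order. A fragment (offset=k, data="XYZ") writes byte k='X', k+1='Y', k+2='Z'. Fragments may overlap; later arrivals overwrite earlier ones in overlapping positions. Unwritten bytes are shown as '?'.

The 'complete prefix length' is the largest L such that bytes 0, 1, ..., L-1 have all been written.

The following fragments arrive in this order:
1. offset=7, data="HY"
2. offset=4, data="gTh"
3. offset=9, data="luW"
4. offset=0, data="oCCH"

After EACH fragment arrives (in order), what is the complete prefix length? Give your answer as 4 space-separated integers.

Answer: 0 0 0 12

Derivation:
Fragment 1: offset=7 data="HY" -> buffer=???????HY??? -> prefix_len=0
Fragment 2: offset=4 data="gTh" -> buffer=????gThHY??? -> prefix_len=0
Fragment 3: offset=9 data="luW" -> buffer=????gThHYluW -> prefix_len=0
Fragment 4: offset=0 data="oCCH" -> buffer=oCCHgThHYluW -> prefix_len=12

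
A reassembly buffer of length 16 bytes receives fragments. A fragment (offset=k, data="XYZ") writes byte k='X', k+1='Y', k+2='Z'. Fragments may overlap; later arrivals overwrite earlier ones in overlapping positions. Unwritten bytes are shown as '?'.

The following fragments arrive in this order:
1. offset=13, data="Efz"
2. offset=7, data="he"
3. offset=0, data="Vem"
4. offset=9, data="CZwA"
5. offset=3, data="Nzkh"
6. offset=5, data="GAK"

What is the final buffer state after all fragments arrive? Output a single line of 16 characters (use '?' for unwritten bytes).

Fragment 1: offset=13 data="Efz" -> buffer=?????????????Efz
Fragment 2: offset=7 data="he" -> buffer=???????he????Efz
Fragment 3: offset=0 data="Vem" -> buffer=Vem????he????Efz
Fragment 4: offset=9 data="CZwA" -> buffer=Vem????heCZwAEfz
Fragment 5: offset=3 data="Nzkh" -> buffer=VemNzkhheCZwAEfz
Fragment 6: offset=5 data="GAK" -> buffer=VemNzGAKeCZwAEfz

Answer: VemNzGAKeCZwAEfz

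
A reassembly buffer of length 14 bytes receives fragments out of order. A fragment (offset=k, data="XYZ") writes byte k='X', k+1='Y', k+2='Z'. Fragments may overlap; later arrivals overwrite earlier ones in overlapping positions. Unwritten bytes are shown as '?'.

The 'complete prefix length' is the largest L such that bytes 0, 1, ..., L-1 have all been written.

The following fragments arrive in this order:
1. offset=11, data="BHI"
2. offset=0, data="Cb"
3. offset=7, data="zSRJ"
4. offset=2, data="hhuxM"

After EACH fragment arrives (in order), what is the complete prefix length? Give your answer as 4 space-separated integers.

Answer: 0 2 2 14

Derivation:
Fragment 1: offset=11 data="BHI" -> buffer=???????????BHI -> prefix_len=0
Fragment 2: offset=0 data="Cb" -> buffer=Cb?????????BHI -> prefix_len=2
Fragment 3: offset=7 data="zSRJ" -> buffer=Cb?????zSRJBHI -> prefix_len=2
Fragment 4: offset=2 data="hhuxM" -> buffer=CbhhuxMzSRJBHI -> prefix_len=14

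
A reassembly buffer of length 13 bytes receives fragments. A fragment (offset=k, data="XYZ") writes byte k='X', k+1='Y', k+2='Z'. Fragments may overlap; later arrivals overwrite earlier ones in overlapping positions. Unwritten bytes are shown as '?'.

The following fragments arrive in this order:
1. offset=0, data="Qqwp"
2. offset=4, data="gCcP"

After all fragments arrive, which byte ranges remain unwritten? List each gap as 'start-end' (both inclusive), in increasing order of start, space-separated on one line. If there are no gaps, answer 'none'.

Fragment 1: offset=0 len=4
Fragment 2: offset=4 len=4
Gaps: 8-12

Answer: 8-12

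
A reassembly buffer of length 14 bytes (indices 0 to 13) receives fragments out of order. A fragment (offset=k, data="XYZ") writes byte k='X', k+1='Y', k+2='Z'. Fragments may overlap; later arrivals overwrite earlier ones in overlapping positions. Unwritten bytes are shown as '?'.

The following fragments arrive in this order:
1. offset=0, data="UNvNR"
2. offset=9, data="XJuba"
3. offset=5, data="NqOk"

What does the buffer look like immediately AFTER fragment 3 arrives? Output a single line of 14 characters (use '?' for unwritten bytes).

Fragment 1: offset=0 data="UNvNR" -> buffer=UNvNR?????????
Fragment 2: offset=9 data="XJuba" -> buffer=UNvNR????XJuba
Fragment 3: offset=5 data="NqOk" -> buffer=UNvNRNqOkXJuba

Answer: UNvNRNqOkXJuba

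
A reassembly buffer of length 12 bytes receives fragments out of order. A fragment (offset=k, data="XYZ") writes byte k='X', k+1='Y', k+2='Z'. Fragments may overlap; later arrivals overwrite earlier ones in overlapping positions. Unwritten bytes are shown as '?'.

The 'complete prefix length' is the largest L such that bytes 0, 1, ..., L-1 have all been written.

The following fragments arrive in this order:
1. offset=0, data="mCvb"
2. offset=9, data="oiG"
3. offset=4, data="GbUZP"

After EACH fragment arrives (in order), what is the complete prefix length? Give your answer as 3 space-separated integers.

Answer: 4 4 12

Derivation:
Fragment 1: offset=0 data="mCvb" -> buffer=mCvb???????? -> prefix_len=4
Fragment 2: offset=9 data="oiG" -> buffer=mCvb?????oiG -> prefix_len=4
Fragment 3: offset=4 data="GbUZP" -> buffer=mCvbGbUZPoiG -> prefix_len=12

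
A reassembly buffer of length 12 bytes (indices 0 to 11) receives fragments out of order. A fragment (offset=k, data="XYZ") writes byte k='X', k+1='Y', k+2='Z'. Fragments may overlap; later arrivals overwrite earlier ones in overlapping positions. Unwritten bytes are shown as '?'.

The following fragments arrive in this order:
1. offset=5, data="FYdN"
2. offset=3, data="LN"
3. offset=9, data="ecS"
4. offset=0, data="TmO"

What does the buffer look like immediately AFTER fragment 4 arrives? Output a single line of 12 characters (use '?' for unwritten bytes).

Answer: TmOLNFYdNecS

Derivation:
Fragment 1: offset=5 data="FYdN" -> buffer=?????FYdN???
Fragment 2: offset=3 data="LN" -> buffer=???LNFYdN???
Fragment 3: offset=9 data="ecS" -> buffer=???LNFYdNecS
Fragment 4: offset=0 data="TmO" -> buffer=TmOLNFYdNecS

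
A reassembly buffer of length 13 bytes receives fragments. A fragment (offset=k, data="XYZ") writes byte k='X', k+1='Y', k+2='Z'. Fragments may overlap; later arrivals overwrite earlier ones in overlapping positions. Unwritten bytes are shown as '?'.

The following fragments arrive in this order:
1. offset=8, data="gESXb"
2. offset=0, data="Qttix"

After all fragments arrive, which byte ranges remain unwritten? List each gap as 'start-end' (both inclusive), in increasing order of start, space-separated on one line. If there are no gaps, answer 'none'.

Answer: 5-7

Derivation:
Fragment 1: offset=8 len=5
Fragment 2: offset=0 len=5
Gaps: 5-7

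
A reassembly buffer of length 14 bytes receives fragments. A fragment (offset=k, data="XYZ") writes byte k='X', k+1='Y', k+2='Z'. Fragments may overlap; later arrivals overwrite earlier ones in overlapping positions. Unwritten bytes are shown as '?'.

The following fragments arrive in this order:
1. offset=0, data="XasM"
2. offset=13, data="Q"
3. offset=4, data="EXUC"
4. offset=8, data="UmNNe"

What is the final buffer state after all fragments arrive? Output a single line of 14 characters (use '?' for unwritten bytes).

Answer: XasMEXUCUmNNeQ

Derivation:
Fragment 1: offset=0 data="XasM" -> buffer=XasM??????????
Fragment 2: offset=13 data="Q" -> buffer=XasM?????????Q
Fragment 3: offset=4 data="EXUC" -> buffer=XasMEXUC?????Q
Fragment 4: offset=8 data="UmNNe" -> buffer=XasMEXUCUmNNeQ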